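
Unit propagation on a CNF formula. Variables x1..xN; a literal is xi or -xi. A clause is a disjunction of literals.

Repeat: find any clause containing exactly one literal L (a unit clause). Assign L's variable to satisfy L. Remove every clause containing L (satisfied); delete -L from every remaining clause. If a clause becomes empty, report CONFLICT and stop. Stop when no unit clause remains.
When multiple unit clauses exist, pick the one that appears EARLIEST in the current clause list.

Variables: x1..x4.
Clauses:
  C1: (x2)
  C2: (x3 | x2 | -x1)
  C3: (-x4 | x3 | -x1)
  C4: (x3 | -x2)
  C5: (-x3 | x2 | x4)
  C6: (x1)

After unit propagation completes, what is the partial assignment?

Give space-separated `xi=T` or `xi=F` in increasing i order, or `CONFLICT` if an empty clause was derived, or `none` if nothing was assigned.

unit clause [2] forces x2=T; simplify:
  drop -2 from [3, -2] -> [3]
  satisfied 3 clause(s); 3 remain; assigned so far: [2]
unit clause [3] forces x3=T; simplify:
  satisfied 2 clause(s); 1 remain; assigned so far: [2, 3]
unit clause [1] forces x1=T; simplify:
  satisfied 1 clause(s); 0 remain; assigned so far: [1, 2, 3]

Answer: x1=T x2=T x3=T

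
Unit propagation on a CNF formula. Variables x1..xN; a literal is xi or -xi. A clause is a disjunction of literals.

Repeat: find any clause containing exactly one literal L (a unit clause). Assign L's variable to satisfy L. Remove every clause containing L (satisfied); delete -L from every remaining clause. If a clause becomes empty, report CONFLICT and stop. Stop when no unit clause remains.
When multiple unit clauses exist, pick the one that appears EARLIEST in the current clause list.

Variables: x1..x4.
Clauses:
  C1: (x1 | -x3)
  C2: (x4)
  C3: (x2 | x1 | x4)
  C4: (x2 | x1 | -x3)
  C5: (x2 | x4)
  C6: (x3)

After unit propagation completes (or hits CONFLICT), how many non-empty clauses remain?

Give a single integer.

unit clause [4] forces x4=T; simplify:
  satisfied 3 clause(s); 3 remain; assigned so far: [4]
unit clause [3] forces x3=T; simplify:
  drop -3 from [1, -3] -> [1]
  drop -3 from [2, 1, -3] -> [2, 1]
  satisfied 1 clause(s); 2 remain; assigned so far: [3, 4]
unit clause [1] forces x1=T; simplify:
  satisfied 2 clause(s); 0 remain; assigned so far: [1, 3, 4]

Answer: 0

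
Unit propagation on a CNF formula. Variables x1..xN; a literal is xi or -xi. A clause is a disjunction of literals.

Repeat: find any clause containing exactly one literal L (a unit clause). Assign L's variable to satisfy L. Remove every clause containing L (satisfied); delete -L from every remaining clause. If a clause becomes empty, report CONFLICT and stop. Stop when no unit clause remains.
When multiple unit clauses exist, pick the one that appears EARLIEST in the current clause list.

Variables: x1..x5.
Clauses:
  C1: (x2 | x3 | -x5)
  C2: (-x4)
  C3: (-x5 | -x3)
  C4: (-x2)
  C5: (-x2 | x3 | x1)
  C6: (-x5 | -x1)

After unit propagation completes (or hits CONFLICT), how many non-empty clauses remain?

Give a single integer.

unit clause [-4] forces x4=F; simplify:
  satisfied 1 clause(s); 5 remain; assigned so far: [4]
unit clause [-2] forces x2=F; simplify:
  drop 2 from [2, 3, -5] -> [3, -5]
  satisfied 2 clause(s); 3 remain; assigned so far: [2, 4]

Answer: 3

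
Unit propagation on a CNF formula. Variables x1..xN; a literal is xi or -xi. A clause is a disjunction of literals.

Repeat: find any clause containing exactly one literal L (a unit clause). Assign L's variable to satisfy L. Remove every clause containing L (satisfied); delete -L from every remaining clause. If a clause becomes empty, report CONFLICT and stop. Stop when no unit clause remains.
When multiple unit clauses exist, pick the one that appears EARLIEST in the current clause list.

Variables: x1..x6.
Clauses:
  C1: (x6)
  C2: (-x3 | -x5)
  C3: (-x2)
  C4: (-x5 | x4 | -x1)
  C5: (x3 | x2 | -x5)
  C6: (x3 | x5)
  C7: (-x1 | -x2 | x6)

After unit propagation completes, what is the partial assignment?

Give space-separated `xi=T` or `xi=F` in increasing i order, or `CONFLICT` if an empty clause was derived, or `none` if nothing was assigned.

Answer: x2=F x6=T

Derivation:
unit clause [6] forces x6=T; simplify:
  satisfied 2 clause(s); 5 remain; assigned so far: [6]
unit clause [-2] forces x2=F; simplify:
  drop 2 from [3, 2, -5] -> [3, -5]
  satisfied 1 clause(s); 4 remain; assigned so far: [2, 6]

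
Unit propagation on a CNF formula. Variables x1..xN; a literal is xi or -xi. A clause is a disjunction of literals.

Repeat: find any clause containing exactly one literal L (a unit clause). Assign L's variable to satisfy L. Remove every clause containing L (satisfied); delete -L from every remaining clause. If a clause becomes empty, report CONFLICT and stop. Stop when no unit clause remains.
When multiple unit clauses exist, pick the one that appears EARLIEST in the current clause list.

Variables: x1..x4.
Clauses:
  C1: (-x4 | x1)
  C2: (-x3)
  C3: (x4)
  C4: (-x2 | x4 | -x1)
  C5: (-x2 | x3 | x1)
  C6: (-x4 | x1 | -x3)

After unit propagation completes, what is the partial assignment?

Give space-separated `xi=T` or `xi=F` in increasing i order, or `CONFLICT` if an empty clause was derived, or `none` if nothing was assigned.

unit clause [-3] forces x3=F; simplify:
  drop 3 from [-2, 3, 1] -> [-2, 1]
  satisfied 2 clause(s); 4 remain; assigned so far: [3]
unit clause [4] forces x4=T; simplify:
  drop -4 from [-4, 1] -> [1]
  satisfied 2 clause(s); 2 remain; assigned so far: [3, 4]
unit clause [1] forces x1=T; simplify:
  satisfied 2 clause(s); 0 remain; assigned so far: [1, 3, 4]

Answer: x1=T x3=F x4=T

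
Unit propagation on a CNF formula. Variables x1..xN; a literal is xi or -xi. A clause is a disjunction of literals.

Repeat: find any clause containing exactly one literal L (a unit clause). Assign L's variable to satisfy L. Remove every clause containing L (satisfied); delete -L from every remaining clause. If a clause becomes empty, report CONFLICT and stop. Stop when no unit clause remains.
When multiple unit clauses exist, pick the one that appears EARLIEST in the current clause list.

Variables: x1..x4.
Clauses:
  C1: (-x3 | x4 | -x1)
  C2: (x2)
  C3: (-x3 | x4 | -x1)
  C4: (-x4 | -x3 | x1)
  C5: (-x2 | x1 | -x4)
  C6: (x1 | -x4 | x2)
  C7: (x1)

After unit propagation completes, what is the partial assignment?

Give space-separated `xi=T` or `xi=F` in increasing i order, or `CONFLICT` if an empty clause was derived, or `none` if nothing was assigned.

Answer: x1=T x2=T

Derivation:
unit clause [2] forces x2=T; simplify:
  drop -2 from [-2, 1, -4] -> [1, -4]
  satisfied 2 clause(s); 5 remain; assigned so far: [2]
unit clause [1] forces x1=T; simplify:
  drop -1 from [-3, 4, -1] -> [-3, 4]
  drop -1 from [-3, 4, -1] -> [-3, 4]
  satisfied 3 clause(s); 2 remain; assigned so far: [1, 2]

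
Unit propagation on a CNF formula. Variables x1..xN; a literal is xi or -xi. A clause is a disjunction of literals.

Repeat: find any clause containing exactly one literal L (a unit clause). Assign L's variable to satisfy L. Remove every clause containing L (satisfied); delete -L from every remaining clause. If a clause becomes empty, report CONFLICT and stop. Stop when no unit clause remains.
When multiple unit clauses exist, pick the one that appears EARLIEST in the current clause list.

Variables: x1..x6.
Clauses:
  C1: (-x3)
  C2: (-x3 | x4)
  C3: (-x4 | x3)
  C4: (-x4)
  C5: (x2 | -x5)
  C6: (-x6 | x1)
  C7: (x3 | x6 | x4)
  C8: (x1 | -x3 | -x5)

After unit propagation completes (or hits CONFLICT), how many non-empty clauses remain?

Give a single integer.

Answer: 1

Derivation:
unit clause [-3] forces x3=F; simplify:
  drop 3 from [-4, 3] -> [-4]
  drop 3 from [3, 6, 4] -> [6, 4]
  satisfied 3 clause(s); 5 remain; assigned so far: [3]
unit clause [-4] forces x4=F; simplify:
  drop 4 from [6, 4] -> [6]
  satisfied 2 clause(s); 3 remain; assigned so far: [3, 4]
unit clause [6] forces x6=T; simplify:
  drop -6 from [-6, 1] -> [1]
  satisfied 1 clause(s); 2 remain; assigned so far: [3, 4, 6]
unit clause [1] forces x1=T; simplify:
  satisfied 1 clause(s); 1 remain; assigned so far: [1, 3, 4, 6]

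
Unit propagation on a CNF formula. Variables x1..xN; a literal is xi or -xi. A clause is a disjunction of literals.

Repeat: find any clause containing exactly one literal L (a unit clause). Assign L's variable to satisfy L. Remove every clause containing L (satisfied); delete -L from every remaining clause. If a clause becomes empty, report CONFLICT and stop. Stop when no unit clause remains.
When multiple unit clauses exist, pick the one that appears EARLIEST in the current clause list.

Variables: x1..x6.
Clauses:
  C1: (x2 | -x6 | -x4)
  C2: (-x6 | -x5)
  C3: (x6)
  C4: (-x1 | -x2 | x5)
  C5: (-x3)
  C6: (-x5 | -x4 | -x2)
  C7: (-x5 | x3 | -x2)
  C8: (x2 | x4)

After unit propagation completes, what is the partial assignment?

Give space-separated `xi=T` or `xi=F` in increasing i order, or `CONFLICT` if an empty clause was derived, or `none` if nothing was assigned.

unit clause [6] forces x6=T; simplify:
  drop -6 from [2, -6, -4] -> [2, -4]
  drop -6 from [-6, -5] -> [-5]
  satisfied 1 clause(s); 7 remain; assigned so far: [6]
unit clause [-5] forces x5=F; simplify:
  drop 5 from [-1, -2, 5] -> [-1, -2]
  satisfied 3 clause(s); 4 remain; assigned so far: [5, 6]
unit clause [-3] forces x3=F; simplify:
  satisfied 1 clause(s); 3 remain; assigned so far: [3, 5, 6]

Answer: x3=F x5=F x6=T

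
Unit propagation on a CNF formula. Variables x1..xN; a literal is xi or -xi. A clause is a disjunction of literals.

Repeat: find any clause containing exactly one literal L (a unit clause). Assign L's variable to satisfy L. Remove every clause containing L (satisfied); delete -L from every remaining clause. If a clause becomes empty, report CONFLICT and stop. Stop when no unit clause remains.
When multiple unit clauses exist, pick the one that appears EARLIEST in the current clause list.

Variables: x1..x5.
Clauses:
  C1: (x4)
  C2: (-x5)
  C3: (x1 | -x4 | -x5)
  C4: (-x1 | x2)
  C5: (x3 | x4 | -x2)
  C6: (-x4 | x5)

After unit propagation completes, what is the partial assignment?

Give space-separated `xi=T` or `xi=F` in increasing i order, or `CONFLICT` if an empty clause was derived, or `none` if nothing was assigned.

unit clause [4] forces x4=T; simplify:
  drop -4 from [1, -4, -5] -> [1, -5]
  drop -4 from [-4, 5] -> [5]
  satisfied 2 clause(s); 4 remain; assigned so far: [4]
unit clause [-5] forces x5=F; simplify:
  drop 5 from [5] -> [] (empty!)
  satisfied 2 clause(s); 2 remain; assigned so far: [4, 5]
CONFLICT (empty clause)

Answer: CONFLICT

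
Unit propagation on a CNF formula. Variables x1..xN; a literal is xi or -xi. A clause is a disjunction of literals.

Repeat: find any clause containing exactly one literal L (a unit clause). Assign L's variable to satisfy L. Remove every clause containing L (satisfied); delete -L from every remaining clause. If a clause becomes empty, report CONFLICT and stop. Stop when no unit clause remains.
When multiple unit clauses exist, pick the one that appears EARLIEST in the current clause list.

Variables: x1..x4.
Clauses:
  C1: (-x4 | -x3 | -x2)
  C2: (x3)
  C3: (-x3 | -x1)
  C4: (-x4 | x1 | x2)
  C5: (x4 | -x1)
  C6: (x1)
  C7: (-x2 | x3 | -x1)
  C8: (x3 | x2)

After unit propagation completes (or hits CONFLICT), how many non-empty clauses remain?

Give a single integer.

Answer: 2

Derivation:
unit clause [3] forces x3=T; simplify:
  drop -3 from [-4, -3, -2] -> [-4, -2]
  drop -3 from [-3, -1] -> [-1]
  satisfied 3 clause(s); 5 remain; assigned so far: [3]
unit clause [-1] forces x1=F; simplify:
  drop 1 from [-4, 1, 2] -> [-4, 2]
  drop 1 from [1] -> [] (empty!)
  satisfied 2 clause(s); 3 remain; assigned so far: [1, 3]
CONFLICT (empty clause)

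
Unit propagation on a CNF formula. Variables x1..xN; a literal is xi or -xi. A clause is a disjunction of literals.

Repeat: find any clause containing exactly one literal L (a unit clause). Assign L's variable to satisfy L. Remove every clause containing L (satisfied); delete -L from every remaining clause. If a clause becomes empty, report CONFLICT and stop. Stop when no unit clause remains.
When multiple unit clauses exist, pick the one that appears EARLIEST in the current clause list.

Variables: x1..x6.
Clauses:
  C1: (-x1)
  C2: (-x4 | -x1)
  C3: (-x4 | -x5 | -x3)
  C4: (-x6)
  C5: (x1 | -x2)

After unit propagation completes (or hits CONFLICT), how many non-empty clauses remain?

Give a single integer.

Answer: 1

Derivation:
unit clause [-1] forces x1=F; simplify:
  drop 1 from [1, -2] -> [-2]
  satisfied 2 clause(s); 3 remain; assigned so far: [1]
unit clause [-6] forces x6=F; simplify:
  satisfied 1 clause(s); 2 remain; assigned so far: [1, 6]
unit clause [-2] forces x2=F; simplify:
  satisfied 1 clause(s); 1 remain; assigned so far: [1, 2, 6]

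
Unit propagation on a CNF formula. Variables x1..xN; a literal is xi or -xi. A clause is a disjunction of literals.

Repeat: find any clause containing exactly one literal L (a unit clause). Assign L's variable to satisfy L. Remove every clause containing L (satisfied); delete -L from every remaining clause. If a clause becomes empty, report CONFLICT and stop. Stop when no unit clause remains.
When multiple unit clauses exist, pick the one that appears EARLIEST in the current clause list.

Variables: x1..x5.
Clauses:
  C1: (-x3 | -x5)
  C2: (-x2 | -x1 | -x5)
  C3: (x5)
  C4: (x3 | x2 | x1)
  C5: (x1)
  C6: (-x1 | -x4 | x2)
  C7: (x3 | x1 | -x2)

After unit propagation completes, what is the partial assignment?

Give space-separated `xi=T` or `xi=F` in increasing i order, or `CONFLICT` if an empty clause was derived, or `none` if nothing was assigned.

unit clause [5] forces x5=T; simplify:
  drop -5 from [-3, -5] -> [-3]
  drop -5 from [-2, -1, -5] -> [-2, -1]
  satisfied 1 clause(s); 6 remain; assigned so far: [5]
unit clause [-3] forces x3=F; simplify:
  drop 3 from [3, 2, 1] -> [2, 1]
  drop 3 from [3, 1, -2] -> [1, -2]
  satisfied 1 clause(s); 5 remain; assigned so far: [3, 5]
unit clause [1] forces x1=T; simplify:
  drop -1 from [-2, -1] -> [-2]
  drop -1 from [-1, -4, 2] -> [-4, 2]
  satisfied 3 clause(s); 2 remain; assigned so far: [1, 3, 5]
unit clause [-2] forces x2=F; simplify:
  drop 2 from [-4, 2] -> [-4]
  satisfied 1 clause(s); 1 remain; assigned so far: [1, 2, 3, 5]
unit clause [-4] forces x4=F; simplify:
  satisfied 1 clause(s); 0 remain; assigned so far: [1, 2, 3, 4, 5]

Answer: x1=T x2=F x3=F x4=F x5=T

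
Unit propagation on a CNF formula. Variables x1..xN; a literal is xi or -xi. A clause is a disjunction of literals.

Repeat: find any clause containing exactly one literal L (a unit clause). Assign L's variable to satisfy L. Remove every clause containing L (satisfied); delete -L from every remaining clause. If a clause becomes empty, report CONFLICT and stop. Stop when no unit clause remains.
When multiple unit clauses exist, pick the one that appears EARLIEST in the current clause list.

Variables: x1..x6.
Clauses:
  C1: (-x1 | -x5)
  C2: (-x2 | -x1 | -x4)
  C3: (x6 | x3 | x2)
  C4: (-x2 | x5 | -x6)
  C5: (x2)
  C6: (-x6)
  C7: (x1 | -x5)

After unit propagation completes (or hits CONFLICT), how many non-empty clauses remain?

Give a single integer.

Answer: 3

Derivation:
unit clause [2] forces x2=T; simplify:
  drop -2 from [-2, -1, -4] -> [-1, -4]
  drop -2 from [-2, 5, -6] -> [5, -6]
  satisfied 2 clause(s); 5 remain; assigned so far: [2]
unit clause [-6] forces x6=F; simplify:
  satisfied 2 clause(s); 3 remain; assigned so far: [2, 6]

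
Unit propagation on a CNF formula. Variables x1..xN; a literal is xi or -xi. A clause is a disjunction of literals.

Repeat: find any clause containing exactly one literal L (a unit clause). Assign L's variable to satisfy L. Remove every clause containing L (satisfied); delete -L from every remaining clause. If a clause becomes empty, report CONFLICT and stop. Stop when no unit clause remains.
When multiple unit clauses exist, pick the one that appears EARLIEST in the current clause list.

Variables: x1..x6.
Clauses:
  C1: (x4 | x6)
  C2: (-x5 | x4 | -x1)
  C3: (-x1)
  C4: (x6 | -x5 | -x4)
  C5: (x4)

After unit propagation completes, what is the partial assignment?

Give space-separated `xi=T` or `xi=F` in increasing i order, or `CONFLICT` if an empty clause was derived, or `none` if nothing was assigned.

Answer: x1=F x4=T

Derivation:
unit clause [-1] forces x1=F; simplify:
  satisfied 2 clause(s); 3 remain; assigned so far: [1]
unit clause [4] forces x4=T; simplify:
  drop -4 from [6, -5, -4] -> [6, -5]
  satisfied 2 clause(s); 1 remain; assigned so far: [1, 4]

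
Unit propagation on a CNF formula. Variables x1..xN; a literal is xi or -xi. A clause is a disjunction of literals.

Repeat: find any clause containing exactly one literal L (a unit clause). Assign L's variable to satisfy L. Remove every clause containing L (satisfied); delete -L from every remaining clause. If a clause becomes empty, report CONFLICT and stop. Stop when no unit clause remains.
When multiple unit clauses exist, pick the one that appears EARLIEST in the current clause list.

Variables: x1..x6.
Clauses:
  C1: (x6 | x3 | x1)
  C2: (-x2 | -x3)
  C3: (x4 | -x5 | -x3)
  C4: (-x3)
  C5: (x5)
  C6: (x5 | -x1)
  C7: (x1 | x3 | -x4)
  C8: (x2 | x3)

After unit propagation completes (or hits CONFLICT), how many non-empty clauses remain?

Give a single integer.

unit clause [-3] forces x3=F; simplify:
  drop 3 from [6, 3, 1] -> [6, 1]
  drop 3 from [1, 3, -4] -> [1, -4]
  drop 3 from [2, 3] -> [2]
  satisfied 3 clause(s); 5 remain; assigned so far: [3]
unit clause [5] forces x5=T; simplify:
  satisfied 2 clause(s); 3 remain; assigned so far: [3, 5]
unit clause [2] forces x2=T; simplify:
  satisfied 1 clause(s); 2 remain; assigned so far: [2, 3, 5]

Answer: 2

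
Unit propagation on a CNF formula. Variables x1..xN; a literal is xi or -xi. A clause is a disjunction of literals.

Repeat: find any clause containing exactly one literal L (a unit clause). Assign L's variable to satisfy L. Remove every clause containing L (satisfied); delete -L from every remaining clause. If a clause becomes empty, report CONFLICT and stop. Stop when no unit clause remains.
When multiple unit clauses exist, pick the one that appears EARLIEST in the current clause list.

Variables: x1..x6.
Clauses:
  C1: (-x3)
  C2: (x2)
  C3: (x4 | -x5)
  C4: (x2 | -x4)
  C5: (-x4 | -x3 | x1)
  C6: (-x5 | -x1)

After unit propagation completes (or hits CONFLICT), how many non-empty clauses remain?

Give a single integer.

unit clause [-3] forces x3=F; simplify:
  satisfied 2 clause(s); 4 remain; assigned so far: [3]
unit clause [2] forces x2=T; simplify:
  satisfied 2 clause(s); 2 remain; assigned so far: [2, 3]

Answer: 2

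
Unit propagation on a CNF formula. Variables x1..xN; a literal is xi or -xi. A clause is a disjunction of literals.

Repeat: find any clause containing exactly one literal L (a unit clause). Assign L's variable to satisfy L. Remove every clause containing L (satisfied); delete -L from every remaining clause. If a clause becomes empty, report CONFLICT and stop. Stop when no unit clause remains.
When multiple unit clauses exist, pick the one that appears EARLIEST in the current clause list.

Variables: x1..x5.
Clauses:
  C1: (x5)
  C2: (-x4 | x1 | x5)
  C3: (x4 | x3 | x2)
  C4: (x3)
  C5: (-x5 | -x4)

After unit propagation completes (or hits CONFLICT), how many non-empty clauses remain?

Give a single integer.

Answer: 0

Derivation:
unit clause [5] forces x5=T; simplify:
  drop -5 from [-5, -4] -> [-4]
  satisfied 2 clause(s); 3 remain; assigned so far: [5]
unit clause [3] forces x3=T; simplify:
  satisfied 2 clause(s); 1 remain; assigned so far: [3, 5]
unit clause [-4] forces x4=F; simplify:
  satisfied 1 clause(s); 0 remain; assigned so far: [3, 4, 5]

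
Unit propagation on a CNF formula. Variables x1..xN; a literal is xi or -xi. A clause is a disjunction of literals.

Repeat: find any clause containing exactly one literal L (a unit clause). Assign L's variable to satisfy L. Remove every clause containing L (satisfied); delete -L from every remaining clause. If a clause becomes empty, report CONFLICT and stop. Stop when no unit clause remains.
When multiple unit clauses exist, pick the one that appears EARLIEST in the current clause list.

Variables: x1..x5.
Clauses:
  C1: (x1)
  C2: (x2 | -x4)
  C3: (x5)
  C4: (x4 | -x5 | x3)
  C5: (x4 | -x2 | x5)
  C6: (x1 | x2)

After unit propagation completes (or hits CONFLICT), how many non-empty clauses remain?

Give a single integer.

Answer: 2

Derivation:
unit clause [1] forces x1=T; simplify:
  satisfied 2 clause(s); 4 remain; assigned so far: [1]
unit clause [5] forces x5=T; simplify:
  drop -5 from [4, -5, 3] -> [4, 3]
  satisfied 2 clause(s); 2 remain; assigned so far: [1, 5]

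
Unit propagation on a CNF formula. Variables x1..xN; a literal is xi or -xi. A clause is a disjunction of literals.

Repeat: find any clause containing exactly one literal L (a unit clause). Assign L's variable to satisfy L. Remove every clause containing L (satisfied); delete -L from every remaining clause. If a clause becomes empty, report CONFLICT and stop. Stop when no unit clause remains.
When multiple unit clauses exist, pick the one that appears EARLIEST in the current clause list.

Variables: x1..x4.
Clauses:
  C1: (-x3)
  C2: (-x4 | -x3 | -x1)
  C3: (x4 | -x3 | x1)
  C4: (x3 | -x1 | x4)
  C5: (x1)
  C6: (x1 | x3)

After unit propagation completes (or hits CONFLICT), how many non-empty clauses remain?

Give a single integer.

Answer: 0

Derivation:
unit clause [-3] forces x3=F; simplify:
  drop 3 from [3, -1, 4] -> [-1, 4]
  drop 3 from [1, 3] -> [1]
  satisfied 3 clause(s); 3 remain; assigned so far: [3]
unit clause [1] forces x1=T; simplify:
  drop -1 from [-1, 4] -> [4]
  satisfied 2 clause(s); 1 remain; assigned so far: [1, 3]
unit clause [4] forces x4=T; simplify:
  satisfied 1 clause(s); 0 remain; assigned so far: [1, 3, 4]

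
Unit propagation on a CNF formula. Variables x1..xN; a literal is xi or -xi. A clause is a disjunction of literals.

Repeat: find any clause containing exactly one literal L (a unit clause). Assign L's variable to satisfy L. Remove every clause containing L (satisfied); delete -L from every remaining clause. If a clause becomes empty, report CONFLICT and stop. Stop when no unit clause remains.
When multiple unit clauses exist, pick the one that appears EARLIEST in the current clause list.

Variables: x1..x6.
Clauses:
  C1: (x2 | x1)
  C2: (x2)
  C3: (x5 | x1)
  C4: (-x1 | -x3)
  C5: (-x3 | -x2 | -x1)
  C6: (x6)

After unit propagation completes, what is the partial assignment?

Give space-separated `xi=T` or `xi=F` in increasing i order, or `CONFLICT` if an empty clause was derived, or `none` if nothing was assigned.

Answer: x2=T x6=T

Derivation:
unit clause [2] forces x2=T; simplify:
  drop -2 from [-3, -2, -1] -> [-3, -1]
  satisfied 2 clause(s); 4 remain; assigned so far: [2]
unit clause [6] forces x6=T; simplify:
  satisfied 1 clause(s); 3 remain; assigned so far: [2, 6]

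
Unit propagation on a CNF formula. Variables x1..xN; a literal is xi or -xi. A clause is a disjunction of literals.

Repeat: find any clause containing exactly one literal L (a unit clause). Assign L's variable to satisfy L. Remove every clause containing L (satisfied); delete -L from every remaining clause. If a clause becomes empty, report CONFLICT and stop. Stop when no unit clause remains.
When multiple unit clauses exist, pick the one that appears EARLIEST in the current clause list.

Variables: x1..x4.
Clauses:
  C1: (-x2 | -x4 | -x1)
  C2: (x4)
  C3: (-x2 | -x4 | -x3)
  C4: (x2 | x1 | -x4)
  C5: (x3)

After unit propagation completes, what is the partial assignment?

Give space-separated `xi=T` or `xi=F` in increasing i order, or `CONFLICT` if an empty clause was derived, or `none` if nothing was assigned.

unit clause [4] forces x4=T; simplify:
  drop -4 from [-2, -4, -1] -> [-2, -1]
  drop -4 from [-2, -4, -3] -> [-2, -3]
  drop -4 from [2, 1, -4] -> [2, 1]
  satisfied 1 clause(s); 4 remain; assigned so far: [4]
unit clause [3] forces x3=T; simplify:
  drop -3 from [-2, -3] -> [-2]
  satisfied 1 clause(s); 3 remain; assigned so far: [3, 4]
unit clause [-2] forces x2=F; simplify:
  drop 2 from [2, 1] -> [1]
  satisfied 2 clause(s); 1 remain; assigned so far: [2, 3, 4]
unit clause [1] forces x1=T; simplify:
  satisfied 1 clause(s); 0 remain; assigned so far: [1, 2, 3, 4]

Answer: x1=T x2=F x3=T x4=T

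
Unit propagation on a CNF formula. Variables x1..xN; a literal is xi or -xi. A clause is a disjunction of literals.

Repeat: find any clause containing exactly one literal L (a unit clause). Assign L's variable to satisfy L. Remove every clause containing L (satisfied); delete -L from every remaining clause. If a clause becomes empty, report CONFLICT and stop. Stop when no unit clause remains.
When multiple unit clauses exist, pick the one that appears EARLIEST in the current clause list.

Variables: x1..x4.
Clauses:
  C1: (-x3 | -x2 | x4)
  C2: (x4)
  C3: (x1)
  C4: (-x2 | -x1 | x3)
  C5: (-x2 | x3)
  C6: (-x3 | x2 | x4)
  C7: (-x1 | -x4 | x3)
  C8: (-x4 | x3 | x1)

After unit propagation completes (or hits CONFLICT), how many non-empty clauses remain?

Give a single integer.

unit clause [4] forces x4=T; simplify:
  drop -4 from [-1, -4, 3] -> [-1, 3]
  drop -4 from [-4, 3, 1] -> [3, 1]
  satisfied 3 clause(s); 5 remain; assigned so far: [4]
unit clause [1] forces x1=T; simplify:
  drop -1 from [-2, -1, 3] -> [-2, 3]
  drop -1 from [-1, 3] -> [3]
  satisfied 2 clause(s); 3 remain; assigned so far: [1, 4]
unit clause [3] forces x3=T; simplify:
  satisfied 3 clause(s); 0 remain; assigned so far: [1, 3, 4]

Answer: 0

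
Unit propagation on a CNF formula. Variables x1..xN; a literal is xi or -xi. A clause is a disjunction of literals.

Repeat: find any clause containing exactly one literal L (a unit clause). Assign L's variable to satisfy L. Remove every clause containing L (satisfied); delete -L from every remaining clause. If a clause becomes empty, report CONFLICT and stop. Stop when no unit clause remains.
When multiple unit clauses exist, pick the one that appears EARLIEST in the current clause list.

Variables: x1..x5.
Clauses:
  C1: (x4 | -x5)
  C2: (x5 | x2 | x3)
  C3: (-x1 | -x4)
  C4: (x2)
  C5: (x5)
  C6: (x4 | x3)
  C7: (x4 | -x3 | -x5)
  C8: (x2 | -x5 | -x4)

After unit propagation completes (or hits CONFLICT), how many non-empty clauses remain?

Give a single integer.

Answer: 0

Derivation:
unit clause [2] forces x2=T; simplify:
  satisfied 3 clause(s); 5 remain; assigned so far: [2]
unit clause [5] forces x5=T; simplify:
  drop -5 from [4, -5] -> [4]
  drop -5 from [4, -3, -5] -> [4, -3]
  satisfied 1 clause(s); 4 remain; assigned so far: [2, 5]
unit clause [4] forces x4=T; simplify:
  drop -4 from [-1, -4] -> [-1]
  satisfied 3 clause(s); 1 remain; assigned so far: [2, 4, 5]
unit clause [-1] forces x1=F; simplify:
  satisfied 1 clause(s); 0 remain; assigned so far: [1, 2, 4, 5]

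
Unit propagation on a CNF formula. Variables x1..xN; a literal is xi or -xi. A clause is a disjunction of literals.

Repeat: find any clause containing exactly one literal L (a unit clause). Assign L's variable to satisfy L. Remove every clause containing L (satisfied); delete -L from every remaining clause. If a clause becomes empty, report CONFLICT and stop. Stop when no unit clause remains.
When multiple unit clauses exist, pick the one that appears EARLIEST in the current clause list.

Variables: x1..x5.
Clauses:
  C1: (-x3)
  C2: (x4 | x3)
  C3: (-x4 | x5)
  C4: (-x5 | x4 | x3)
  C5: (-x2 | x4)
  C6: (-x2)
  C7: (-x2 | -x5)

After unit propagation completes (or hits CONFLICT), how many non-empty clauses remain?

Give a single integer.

unit clause [-3] forces x3=F; simplify:
  drop 3 from [4, 3] -> [4]
  drop 3 from [-5, 4, 3] -> [-5, 4]
  satisfied 1 clause(s); 6 remain; assigned so far: [3]
unit clause [4] forces x4=T; simplify:
  drop -4 from [-4, 5] -> [5]
  satisfied 3 clause(s); 3 remain; assigned so far: [3, 4]
unit clause [5] forces x5=T; simplify:
  drop -5 from [-2, -5] -> [-2]
  satisfied 1 clause(s); 2 remain; assigned so far: [3, 4, 5]
unit clause [-2] forces x2=F; simplify:
  satisfied 2 clause(s); 0 remain; assigned so far: [2, 3, 4, 5]

Answer: 0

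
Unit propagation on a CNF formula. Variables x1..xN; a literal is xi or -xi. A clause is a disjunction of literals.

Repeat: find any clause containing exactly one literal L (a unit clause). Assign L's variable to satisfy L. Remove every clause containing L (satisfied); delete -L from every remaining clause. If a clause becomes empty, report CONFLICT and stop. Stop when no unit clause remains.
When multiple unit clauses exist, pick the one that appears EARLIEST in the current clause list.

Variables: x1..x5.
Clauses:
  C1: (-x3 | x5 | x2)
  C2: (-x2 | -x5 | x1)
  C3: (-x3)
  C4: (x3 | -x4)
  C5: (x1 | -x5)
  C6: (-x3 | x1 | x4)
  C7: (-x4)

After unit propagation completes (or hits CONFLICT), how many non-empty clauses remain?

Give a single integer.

Answer: 2

Derivation:
unit clause [-3] forces x3=F; simplify:
  drop 3 from [3, -4] -> [-4]
  satisfied 3 clause(s); 4 remain; assigned so far: [3]
unit clause [-4] forces x4=F; simplify:
  satisfied 2 clause(s); 2 remain; assigned so far: [3, 4]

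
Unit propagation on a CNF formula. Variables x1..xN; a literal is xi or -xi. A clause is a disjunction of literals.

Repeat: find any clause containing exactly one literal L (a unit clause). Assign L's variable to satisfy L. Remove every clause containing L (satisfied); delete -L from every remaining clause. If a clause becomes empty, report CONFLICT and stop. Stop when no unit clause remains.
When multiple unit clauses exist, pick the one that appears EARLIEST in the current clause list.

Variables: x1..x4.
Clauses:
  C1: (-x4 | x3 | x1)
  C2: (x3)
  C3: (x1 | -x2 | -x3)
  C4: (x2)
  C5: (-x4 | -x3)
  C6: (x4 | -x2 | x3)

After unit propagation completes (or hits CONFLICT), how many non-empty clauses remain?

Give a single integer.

Answer: 0

Derivation:
unit clause [3] forces x3=T; simplify:
  drop -3 from [1, -2, -3] -> [1, -2]
  drop -3 from [-4, -3] -> [-4]
  satisfied 3 clause(s); 3 remain; assigned so far: [3]
unit clause [2] forces x2=T; simplify:
  drop -2 from [1, -2] -> [1]
  satisfied 1 clause(s); 2 remain; assigned so far: [2, 3]
unit clause [1] forces x1=T; simplify:
  satisfied 1 clause(s); 1 remain; assigned so far: [1, 2, 3]
unit clause [-4] forces x4=F; simplify:
  satisfied 1 clause(s); 0 remain; assigned so far: [1, 2, 3, 4]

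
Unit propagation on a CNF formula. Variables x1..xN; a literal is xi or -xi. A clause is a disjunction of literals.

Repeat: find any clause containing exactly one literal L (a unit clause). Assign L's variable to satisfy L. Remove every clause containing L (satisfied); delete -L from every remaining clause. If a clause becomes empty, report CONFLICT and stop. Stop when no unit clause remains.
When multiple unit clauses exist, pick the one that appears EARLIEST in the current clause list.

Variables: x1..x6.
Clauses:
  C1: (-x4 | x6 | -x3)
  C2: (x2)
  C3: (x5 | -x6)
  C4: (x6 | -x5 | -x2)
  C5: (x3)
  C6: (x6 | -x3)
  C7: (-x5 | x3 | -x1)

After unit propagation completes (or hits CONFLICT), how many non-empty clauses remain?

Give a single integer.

Answer: 0

Derivation:
unit clause [2] forces x2=T; simplify:
  drop -2 from [6, -5, -2] -> [6, -5]
  satisfied 1 clause(s); 6 remain; assigned so far: [2]
unit clause [3] forces x3=T; simplify:
  drop -3 from [-4, 6, -3] -> [-4, 6]
  drop -3 from [6, -3] -> [6]
  satisfied 2 clause(s); 4 remain; assigned so far: [2, 3]
unit clause [6] forces x6=T; simplify:
  drop -6 from [5, -6] -> [5]
  satisfied 3 clause(s); 1 remain; assigned so far: [2, 3, 6]
unit clause [5] forces x5=T; simplify:
  satisfied 1 clause(s); 0 remain; assigned so far: [2, 3, 5, 6]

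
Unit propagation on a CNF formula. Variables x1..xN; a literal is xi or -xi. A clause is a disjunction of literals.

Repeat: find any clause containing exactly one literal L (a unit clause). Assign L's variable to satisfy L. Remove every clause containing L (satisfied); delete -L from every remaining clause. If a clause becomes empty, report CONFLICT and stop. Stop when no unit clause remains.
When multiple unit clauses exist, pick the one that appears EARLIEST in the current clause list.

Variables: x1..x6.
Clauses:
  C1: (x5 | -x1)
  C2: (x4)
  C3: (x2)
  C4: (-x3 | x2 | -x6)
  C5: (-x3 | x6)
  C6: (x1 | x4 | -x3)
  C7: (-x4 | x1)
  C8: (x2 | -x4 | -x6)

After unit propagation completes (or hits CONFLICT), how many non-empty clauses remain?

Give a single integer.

Answer: 1

Derivation:
unit clause [4] forces x4=T; simplify:
  drop -4 from [-4, 1] -> [1]
  drop -4 from [2, -4, -6] -> [2, -6]
  satisfied 2 clause(s); 6 remain; assigned so far: [4]
unit clause [2] forces x2=T; simplify:
  satisfied 3 clause(s); 3 remain; assigned so far: [2, 4]
unit clause [1] forces x1=T; simplify:
  drop -1 from [5, -1] -> [5]
  satisfied 1 clause(s); 2 remain; assigned so far: [1, 2, 4]
unit clause [5] forces x5=T; simplify:
  satisfied 1 clause(s); 1 remain; assigned so far: [1, 2, 4, 5]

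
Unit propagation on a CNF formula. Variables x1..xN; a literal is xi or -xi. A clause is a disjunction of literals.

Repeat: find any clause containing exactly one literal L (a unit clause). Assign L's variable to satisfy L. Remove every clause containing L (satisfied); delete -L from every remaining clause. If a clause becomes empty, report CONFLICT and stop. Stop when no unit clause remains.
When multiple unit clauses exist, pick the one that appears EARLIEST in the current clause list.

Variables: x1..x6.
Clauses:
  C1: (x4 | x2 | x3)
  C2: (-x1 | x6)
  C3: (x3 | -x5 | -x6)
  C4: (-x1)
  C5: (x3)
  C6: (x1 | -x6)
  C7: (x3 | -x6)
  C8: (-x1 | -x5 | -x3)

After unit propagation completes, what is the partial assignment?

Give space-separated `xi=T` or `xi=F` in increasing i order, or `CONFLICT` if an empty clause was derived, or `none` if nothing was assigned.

Answer: x1=F x3=T x6=F

Derivation:
unit clause [-1] forces x1=F; simplify:
  drop 1 from [1, -6] -> [-6]
  satisfied 3 clause(s); 5 remain; assigned so far: [1]
unit clause [3] forces x3=T; simplify:
  satisfied 4 clause(s); 1 remain; assigned so far: [1, 3]
unit clause [-6] forces x6=F; simplify:
  satisfied 1 clause(s); 0 remain; assigned so far: [1, 3, 6]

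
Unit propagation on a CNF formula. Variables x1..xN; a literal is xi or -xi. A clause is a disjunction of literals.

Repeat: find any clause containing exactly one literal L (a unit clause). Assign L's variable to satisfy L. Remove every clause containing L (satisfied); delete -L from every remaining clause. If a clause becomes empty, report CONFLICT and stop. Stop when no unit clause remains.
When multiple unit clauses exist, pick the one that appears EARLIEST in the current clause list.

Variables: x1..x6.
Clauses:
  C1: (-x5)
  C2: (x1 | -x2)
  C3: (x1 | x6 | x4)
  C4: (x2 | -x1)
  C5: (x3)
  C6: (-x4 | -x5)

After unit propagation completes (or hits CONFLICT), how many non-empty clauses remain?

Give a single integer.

unit clause [-5] forces x5=F; simplify:
  satisfied 2 clause(s); 4 remain; assigned so far: [5]
unit clause [3] forces x3=T; simplify:
  satisfied 1 clause(s); 3 remain; assigned so far: [3, 5]

Answer: 3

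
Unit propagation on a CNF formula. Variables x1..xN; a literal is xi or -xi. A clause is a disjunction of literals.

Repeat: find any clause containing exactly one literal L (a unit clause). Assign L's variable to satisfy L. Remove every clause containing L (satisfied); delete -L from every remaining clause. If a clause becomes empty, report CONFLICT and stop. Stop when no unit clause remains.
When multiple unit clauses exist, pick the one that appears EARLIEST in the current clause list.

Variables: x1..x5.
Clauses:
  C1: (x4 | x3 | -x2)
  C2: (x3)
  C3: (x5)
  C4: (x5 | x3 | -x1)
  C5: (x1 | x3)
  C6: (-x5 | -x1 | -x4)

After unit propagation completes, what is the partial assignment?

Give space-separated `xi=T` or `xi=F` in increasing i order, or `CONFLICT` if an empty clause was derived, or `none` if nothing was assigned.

unit clause [3] forces x3=T; simplify:
  satisfied 4 clause(s); 2 remain; assigned so far: [3]
unit clause [5] forces x5=T; simplify:
  drop -5 from [-5, -1, -4] -> [-1, -4]
  satisfied 1 clause(s); 1 remain; assigned so far: [3, 5]

Answer: x3=T x5=T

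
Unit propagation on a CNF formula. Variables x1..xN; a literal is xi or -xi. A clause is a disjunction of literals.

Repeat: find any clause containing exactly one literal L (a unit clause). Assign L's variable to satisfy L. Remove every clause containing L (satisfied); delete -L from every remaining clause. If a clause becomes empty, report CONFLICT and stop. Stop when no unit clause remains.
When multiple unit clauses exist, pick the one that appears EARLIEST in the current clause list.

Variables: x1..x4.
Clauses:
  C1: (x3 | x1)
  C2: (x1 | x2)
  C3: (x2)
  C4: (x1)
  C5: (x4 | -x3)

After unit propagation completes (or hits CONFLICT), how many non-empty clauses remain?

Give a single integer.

unit clause [2] forces x2=T; simplify:
  satisfied 2 clause(s); 3 remain; assigned so far: [2]
unit clause [1] forces x1=T; simplify:
  satisfied 2 clause(s); 1 remain; assigned so far: [1, 2]

Answer: 1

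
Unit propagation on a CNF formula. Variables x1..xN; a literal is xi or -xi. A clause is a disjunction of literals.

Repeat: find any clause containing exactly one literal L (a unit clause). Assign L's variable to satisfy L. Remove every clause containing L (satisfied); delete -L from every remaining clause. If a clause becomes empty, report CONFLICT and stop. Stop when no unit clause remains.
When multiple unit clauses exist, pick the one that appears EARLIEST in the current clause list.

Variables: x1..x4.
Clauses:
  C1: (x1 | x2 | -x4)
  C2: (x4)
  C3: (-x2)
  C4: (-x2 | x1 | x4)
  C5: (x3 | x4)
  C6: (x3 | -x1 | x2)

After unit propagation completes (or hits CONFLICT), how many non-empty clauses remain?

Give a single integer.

Answer: 0

Derivation:
unit clause [4] forces x4=T; simplify:
  drop -4 from [1, 2, -4] -> [1, 2]
  satisfied 3 clause(s); 3 remain; assigned so far: [4]
unit clause [-2] forces x2=F; simplify:
  drop 2 from [1, 2] -> [1]
  drop 2 from [3, -1, 2] -> [3, -1]
  satisfied 1 clause(s); 2 remain; assigned so far: [2, 4]
unit clause [1] forces x1=T; simplify:
  drop -1 from [3, -1] -> [3]
  satisfied 1 clause(s); 1 remain; assigned so far: [1, 2, 4]
unit clause [3] forces x3=T; simplify:
  satisfied 1 clause(s); 0 remain; assigned so far: [1, 2, 3, 4]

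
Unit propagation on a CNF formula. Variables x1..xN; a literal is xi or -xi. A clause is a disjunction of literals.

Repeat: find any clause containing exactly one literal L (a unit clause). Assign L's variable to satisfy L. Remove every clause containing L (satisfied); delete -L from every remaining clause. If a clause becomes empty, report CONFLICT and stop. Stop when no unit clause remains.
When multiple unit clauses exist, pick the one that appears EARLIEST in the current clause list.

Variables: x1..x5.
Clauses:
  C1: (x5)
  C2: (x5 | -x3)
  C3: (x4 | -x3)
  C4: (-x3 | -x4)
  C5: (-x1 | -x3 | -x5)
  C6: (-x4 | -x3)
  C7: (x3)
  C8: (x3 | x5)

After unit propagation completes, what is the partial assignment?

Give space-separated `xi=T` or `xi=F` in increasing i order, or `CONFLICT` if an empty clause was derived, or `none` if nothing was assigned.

unit clause [5] forces x5=T; simplify:
  drop -5 from [-1, -3, -5] -> [-1, -3]
  satisfied 3 clause(s); 5 remain; assigned so far: [5]
unit clause [3] forces x3=T; simplify:
  drop -3 from [4, -3] -> [4]
  drop -3 from [-3, -4] -> [-4]
  drop -3 from [-1, -3] -> [-1]
  drop -3 from [-4, -3] -> [-4]
  satisfied 1 clause(s); 4 remain; assigned so far: [3, 5]
unit clause [4] forces x4=T; simplify:
  drop -4 from [-4] -> [] (empty!)
  drop -4 from [-4] -> [] (empty!)
  satisfied 1 clause(s); 3 remain; assigned so far: [3, 4, 5]
CONFLICT (empty clause)

Answer: CONFLICT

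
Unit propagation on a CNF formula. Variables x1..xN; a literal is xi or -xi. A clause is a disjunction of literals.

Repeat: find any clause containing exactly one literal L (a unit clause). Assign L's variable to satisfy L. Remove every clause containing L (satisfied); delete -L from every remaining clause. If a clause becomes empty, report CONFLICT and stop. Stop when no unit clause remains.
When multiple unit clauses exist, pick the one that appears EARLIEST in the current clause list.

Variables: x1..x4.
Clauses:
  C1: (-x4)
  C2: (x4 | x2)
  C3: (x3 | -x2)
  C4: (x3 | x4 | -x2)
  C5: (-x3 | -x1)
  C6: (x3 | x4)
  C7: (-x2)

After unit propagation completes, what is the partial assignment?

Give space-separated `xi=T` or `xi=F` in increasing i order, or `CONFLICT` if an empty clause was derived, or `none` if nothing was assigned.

Answer: CONFLICT

Derivation:
unit clause [-4] forces x4=F; simplify:
  drop 4 from [4, 2] -> [2]
  drop 4 from [3, 4, -2] -> [3, -2]
  drop 4 from [3, 4] -> [3]
  satisfied 1 clause(s); 6 remain; assigned so far: [4]
unit clause [2] forces x2=T; simplify:
  drop -2 from [3, -2] -> [3]
  drop -2 from [3, -2] -> [3]
  drop -2 from [-2] -> [] (empty!)
  satisfied 1 clause(s); 5 remain; assigned so far: [2, 4]
CONFLICT (empty clause)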